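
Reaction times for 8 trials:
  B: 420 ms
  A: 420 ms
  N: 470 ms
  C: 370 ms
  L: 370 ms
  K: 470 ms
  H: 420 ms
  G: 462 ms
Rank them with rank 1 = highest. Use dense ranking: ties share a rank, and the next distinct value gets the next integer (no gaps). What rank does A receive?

Sorted (descending): 470, 470, 462, 420, 420, 420, 370, 370
The 2 values of 470 share dense rank 1.
The 3 values of 420 share dense rank 3.
The 2 values of 370 share dense rank 4.
Remaining distinct values take the next consecutive integers.
A has value 420 ms → rank 3.

3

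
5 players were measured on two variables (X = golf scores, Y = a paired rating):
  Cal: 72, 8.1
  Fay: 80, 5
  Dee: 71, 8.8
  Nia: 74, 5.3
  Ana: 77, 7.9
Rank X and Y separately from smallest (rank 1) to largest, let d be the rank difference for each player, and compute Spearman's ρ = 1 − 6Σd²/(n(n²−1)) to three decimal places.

Ranks of variable 1: 2, 5, 1, 3, 4
Ranks of variable 2: 4, 1, 5, 2, 3
d = r₁ − r₂: -2, 4, -4, 1, 1
d²: 4, 16, 16, 1, 1; Σd² = 38
ρ = 1 − 6·38/(5·24) = 1 − 228/120 = -0.900

-0.900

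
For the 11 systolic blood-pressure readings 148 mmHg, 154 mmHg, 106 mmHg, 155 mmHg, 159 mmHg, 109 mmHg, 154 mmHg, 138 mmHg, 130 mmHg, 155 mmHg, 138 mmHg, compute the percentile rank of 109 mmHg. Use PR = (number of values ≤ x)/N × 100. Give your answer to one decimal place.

18.2

N = 11.
Strictly below 109: 1. Equal to 109: 1.
PR = 2/11 × 100 = 18.2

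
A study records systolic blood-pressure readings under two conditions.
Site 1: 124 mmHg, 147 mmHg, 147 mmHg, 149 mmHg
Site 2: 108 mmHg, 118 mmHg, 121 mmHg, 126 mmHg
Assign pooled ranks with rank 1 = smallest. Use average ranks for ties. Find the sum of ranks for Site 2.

11

Sorted (ascending): 108, 118, 121, 124, 126, 147, 147, 149
The 2 values of 147 occupy positions 6–7 → average rank (6+7)/2 = 6.5.
Site 2 values → pooled ranks: 108→1, 118→2, 121→3, 126→5
Rank sum = 1 + 2 + 3 + 5 = 11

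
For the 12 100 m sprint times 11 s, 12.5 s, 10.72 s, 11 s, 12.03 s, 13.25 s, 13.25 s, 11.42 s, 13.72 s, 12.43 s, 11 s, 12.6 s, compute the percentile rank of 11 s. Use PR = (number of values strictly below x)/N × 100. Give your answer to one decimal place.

8.3

N = 12.
Strictly below 11: 1. Equal to 11: 3.
PR = 1/12 × 100 = 8.3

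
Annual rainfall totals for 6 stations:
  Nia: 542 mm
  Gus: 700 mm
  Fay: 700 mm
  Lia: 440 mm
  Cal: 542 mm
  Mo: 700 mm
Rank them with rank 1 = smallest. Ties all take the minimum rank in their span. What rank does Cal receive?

2

Sorted (ascending): 440, 542, 542, 700, 700, 700
The 2 values of 542 occupy positions 2–3 → each gets rank 2.
The 3 values of 700 occupy positions 4–6 → each gets rank 4.
Cal has value 542 mm → rank 2.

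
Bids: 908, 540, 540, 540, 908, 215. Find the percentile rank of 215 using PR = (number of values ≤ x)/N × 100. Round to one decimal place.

N = 6.
Strictly below 215: 0. Equal to 215: 1.
PR = 1/6 × 100 = 16.7

16.7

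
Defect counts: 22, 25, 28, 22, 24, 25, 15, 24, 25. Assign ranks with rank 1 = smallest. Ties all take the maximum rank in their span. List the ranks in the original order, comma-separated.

Sorted (ascending): 15, 22, 22, 24, 24, 25, 25, 25, 28
The 2 values of 22 occupy positions 2–3 → each gets rank 3.
The 2 values of 24 occupy positions 4–5 → each gets rank 5.
The 3 values of 25 occupy positions 6–8 → each gets rank 8.

3, 8, 9, 3, 5, 8, 1, 5, 8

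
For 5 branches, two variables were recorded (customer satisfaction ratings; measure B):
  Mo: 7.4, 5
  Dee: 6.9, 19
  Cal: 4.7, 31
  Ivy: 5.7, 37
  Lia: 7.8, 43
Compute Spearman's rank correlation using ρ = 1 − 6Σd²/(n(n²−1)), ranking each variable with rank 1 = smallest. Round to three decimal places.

0.100

Ranks of variable 1: 4, 3, 1, 2, 5
Ranks of variable 2: 1, 2, 3, 4, 5
d = r₁ − r₂: 3, 1, -2, -2, 0
d²: 9, 1, 4, 4, 0; Σd² = 18
ρ = 1 − 6·18/(5·24) = 1 − 108/120 = 0.100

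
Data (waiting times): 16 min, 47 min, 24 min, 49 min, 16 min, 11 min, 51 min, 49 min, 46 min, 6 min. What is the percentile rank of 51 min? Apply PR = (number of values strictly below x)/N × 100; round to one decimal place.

90.0

N = 10.
Strictly below 51: 9. Equal to 51: 1.
PR = 9/10 × 100 = 90.0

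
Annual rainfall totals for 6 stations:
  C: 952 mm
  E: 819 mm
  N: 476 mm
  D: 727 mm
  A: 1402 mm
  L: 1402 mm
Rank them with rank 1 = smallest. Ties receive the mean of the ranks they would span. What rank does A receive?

5.5

Sorted (ascending): 476, 727, 819, 952, 1402, 1402
The 2 values of 1402 occupy positions 5–6 → average rank (5+6)/2 = 5.5.
A has value 1402 mm → rank 5.5.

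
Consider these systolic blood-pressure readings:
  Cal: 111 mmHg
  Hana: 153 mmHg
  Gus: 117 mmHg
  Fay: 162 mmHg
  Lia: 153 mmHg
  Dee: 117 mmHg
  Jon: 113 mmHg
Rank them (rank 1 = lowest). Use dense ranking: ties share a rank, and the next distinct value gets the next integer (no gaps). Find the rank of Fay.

Sorted (ascending): 111, 113, 117, 117, 153, 153, 162
The 2 values of 117 share dense rank 3.
The 2 values of 153 share dense rank 4.
Remaining distinct values take the next consecutive integers.
Fay has value 162 mmHg → rank 5.

5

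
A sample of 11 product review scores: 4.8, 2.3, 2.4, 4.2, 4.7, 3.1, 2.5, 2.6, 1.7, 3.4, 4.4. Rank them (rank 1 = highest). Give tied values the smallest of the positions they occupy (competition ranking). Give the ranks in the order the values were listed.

1, 10, 9, 4, 2, 6, 8, 7, 11, 5, 3

Sorted (descending): 4.8, 4.7, 4.4, 4.2, 3.4, 3.1, 2.6, 2.5, 2.4, 2.3, 1.7
No ties — each value takes its position as its rank.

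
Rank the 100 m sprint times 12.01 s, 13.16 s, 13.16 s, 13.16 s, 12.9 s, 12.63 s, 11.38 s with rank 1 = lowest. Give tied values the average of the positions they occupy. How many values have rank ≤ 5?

Sorted (ascending): 11.38, 12.01, 12.63, 12.9, 13.16, 13.16, 13.16
The 3 values of 13.16 occupy positions 5–7 → average rank 6.
Ranks ≤ 5: {1, 2, 3, 4} → 4 values.

4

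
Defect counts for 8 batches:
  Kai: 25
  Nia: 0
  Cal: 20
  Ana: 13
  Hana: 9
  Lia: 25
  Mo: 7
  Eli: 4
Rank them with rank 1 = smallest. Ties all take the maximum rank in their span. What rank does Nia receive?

Sorted (ascending): 0, 4, 7, 9, 13, 20, 25, 25
The 2 values of 25 occupy positions 7–8 → each gets rank 8.
Nia has value 0 → rank 1.

1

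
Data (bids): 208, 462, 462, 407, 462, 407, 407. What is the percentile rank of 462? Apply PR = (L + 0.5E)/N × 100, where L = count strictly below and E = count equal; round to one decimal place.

N = 7.
Strictly below 462: 4. Equal to 462: 3.
PR = (4 + 0.5·3)/7 × 100 = 78.6

78.6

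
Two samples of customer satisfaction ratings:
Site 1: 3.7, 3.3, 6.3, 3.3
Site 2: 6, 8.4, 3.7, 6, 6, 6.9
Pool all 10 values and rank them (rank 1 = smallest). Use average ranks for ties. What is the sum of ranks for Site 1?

14.5

Sorted (ascending): 3.3, 3.3, 3.7, 3.7, 6, 6, 6, 6.3, 6.9, 8.4
The 2 values of 3.3 occupy positions 1–2 → average rank (1+2)/2 = 1.5.
The 2 values of 3.7 occupy positions 3–4 → average rank (3+4)/2 = 3.5.
The 3 values of 6 occupy positions 5–7 → average rank 6.
Site 1 values → pooled ranks: 3.7→3.5, 3.3→1.5, 6.3→8, 3.3→1.5
Rank sum = 3.5 + 1.5 + 8 + 1.5 = 14.5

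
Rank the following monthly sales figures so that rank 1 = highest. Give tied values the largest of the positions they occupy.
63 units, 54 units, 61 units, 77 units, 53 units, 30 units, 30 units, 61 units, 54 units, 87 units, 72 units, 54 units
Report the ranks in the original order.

Sorted (descending): 87, 77, 72, 63, 61, 61, 54, 54, 54, 53, 30, 30
The 2 values of 61 occupy positions 5–6 → each gets rank 6.
The 3 values of 54 occupy positions 7–9 → each gets rank 9.
The 2 values of 30 occupy positions 11–12 → each gets rank 12.

4, 9, 6, 2, 10, 12, 12, 6, 9, 1, 3, 9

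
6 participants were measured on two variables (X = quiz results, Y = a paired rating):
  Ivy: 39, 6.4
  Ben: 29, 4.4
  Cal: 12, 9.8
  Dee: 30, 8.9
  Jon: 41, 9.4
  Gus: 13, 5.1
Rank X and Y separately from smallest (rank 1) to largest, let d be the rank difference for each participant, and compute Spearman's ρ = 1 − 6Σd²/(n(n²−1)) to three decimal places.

0.029

Ranks of variable 1: 5, 3, 1, 4, 6, 2
Ranks of variable 2: 3, 1, 6, 4, 5, 2
d = r₁ − r₂: 2, 2, -5, 0, 1, 0
d²: 4, 4, 25, 0, 1, 0; Σd² = 34
ρ = 1 − 6·34/(6·35) = 1 − 204/210 = 0.029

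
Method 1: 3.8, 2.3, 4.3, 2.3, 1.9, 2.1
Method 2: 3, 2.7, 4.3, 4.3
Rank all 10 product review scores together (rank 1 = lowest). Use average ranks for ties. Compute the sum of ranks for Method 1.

26

Sorted (ascending): 1.9, 2.1, 2.3, 2.3, 2.7, 3, 3.8, 4.3, 4.3, 4.3
The 2 values of 2.3 occupy positions 3–4 → average rank (3+4)/2 = 3.5.
The 3 values of 4.3 occupy positions 8–10 → average rank 9.
Method 1 values → pooled ranks: 3.8→7, 2.3→3.5, 4.3→9, 2.3→3.5, 1.9→1, 2.1→2
Rank sum = 7 + 3.5 + 9 + 3.5 + 1 + 2 = 26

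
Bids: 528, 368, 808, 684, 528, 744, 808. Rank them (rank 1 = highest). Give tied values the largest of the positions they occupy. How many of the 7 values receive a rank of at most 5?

Sorted (descending): 808, 808, 744, 684, 528, 528, 368
The 2 values of 808 occupy positions 1–2 → each gets rank 2.
The 2 values of 528 occupy positions 5–6 → each gets rank 6.
Ranks ≤ 5: {2, 2, 3, 4} → 4 values.

4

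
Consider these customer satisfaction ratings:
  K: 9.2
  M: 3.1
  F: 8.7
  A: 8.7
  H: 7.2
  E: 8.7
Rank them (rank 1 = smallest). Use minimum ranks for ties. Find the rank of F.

Sorted (ascending): 3.1, 7.2, 8.7, 8.7, 8.7, 9.2
The 3 values of 8.7 occupy positions 3–5 → each gets rank 3.
F has value 8.7 → rank 3.

3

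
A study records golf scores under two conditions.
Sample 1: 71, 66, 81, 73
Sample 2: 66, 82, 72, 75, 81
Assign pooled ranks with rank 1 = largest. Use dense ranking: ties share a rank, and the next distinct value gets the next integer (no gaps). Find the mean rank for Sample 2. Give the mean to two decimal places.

3.60

Sorted (descending): 82, 81, 81, 75, 73, 72, 71, 66, 66
The 2 values of 81 share dense rank 2.
The 2 values of 66 share dense rank 7.
Remaining distinct values take the next consecutive integers.
Sample 2 values → pooled ranks: 66→7, 82→1, 72→5, 75→3, 81→2
Mean rank = (7 + 1 + 5 + 3 + 2) / 5 = 3.60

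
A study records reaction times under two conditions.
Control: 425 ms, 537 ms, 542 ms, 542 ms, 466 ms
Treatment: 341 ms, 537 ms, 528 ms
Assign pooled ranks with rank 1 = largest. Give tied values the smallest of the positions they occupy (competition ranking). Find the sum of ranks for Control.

18

Sorted (descending): 542, 542, 537, 537, 528, 466, 425, 341
The 2 values of 542 occupy positions 1–2 → each gets rank 1.
The 2 values of 537 occupy positions 3–4 → each gets rank 3.
Control values → pooled ranks: 425→7, 537→3, 542→1, 542→1, 466→6
Rank sum = 7 + 3 + 1 + 1 + 6 = 18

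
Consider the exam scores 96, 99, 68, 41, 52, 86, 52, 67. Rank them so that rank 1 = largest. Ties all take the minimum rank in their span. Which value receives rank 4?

68

Sorted (descending): 99, 96, 86, 68, 67, 52, 52, 41
The 2 values of 52 occupy positions 6–7 → each gets rank 6.
Rank 4 → value 68.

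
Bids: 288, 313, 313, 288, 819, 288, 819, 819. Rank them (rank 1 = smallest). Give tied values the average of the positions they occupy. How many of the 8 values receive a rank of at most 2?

Sorted (ascending): 288, 288, 288, 313, 313, 819, 819, 819
The 3 values of 288 occupy positions 1–3 → average rank 2.
The 2 values of 313 occupy positions 4–5 → average rank (4+5)/2 = 4.5.
The 3 values of 819 occupy positions 6–8 → average rank 7.
Ranks ≤ 2: {2, 2, 2} → 3 values.

3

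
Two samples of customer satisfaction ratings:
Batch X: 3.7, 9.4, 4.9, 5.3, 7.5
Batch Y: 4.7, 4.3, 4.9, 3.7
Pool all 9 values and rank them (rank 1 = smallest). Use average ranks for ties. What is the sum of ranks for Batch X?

Sorted (ascending): 3.7, 3.7, 4.3, 4.7, 4.9, 4.9, 5.3, 7.5, 9.4
The 2 values of 3.7 occupy positions 1–2 → average rank (1+2)/2 = 1.5.
The 2 values of 4.9 occupy positions 5–6 → average rank (5+6)/2 = 5.5.
Batch X values → pooled ranks: 3.7→1.5, 9.4→9, 4.9→5.5, 5.3→7, 7.5→8
Rank sum = 1.5 + 9 + 5.5 + 7 + 8 = 31

31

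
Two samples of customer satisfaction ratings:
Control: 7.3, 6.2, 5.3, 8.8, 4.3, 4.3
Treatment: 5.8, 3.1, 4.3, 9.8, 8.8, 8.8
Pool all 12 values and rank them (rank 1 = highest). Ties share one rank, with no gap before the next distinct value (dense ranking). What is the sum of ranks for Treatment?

25

Sorted (descending): 9.8, 8.8, 8.8, 8.8, 7.3, 6.2, 5.8, 5.3, 4.3, 4.3, 4.3, 3.1
The 3 values of 8.8 share dense rank 2.
The 3 values of 4.3 share dense rank 7.
Remaining distinct values take the next consecutive integers.
Treatment values → pooled ranks: 5.8→5, 3.1→8, 4.3→7, 9.8→1, 8.8→2, 8.8→2
Rank sum = 5 + 8 + 7 + 1 + 2 + 2 = 25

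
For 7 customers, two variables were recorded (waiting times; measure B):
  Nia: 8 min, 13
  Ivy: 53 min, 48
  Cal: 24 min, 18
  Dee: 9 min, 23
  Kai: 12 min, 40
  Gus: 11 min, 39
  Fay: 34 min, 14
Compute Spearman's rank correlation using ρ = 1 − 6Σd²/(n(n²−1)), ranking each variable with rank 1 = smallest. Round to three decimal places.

Ranks of variable 1: 1, 7, 5, 2, 4, 3, 6
Ranks of variable 2: 1, 7, 3, 4, 6, 5, 2
d = r₁ − r₂: 0, 0, 2, -2, -2, -2, 4
d²: 0, 0, 4, 4, 4, 4, 16; Σd² = 32
ρ = 1 − 6·32/(7·48) = 1 − 192/336 = 0.429

0.429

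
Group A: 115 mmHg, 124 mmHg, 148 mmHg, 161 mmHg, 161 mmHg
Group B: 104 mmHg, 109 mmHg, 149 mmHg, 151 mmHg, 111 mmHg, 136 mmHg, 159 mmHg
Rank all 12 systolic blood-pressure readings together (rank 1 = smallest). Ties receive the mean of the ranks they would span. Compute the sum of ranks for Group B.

39

Sorted (ascending): 104, 109, 111, 115, 124, 136, 148, 149, 151, 159, 161, 161
The 2 values of 161 occupy positions 11–12 → average rank (11+12)/2 = 11.5.
Group B values → pooled ranks: 104→1, 109→2, 149→8, 151→9, 111→3, 136→6, 159→10
Rank sum = 1 + 2 + 8 + 9 + 3 + 6 + 10 = 39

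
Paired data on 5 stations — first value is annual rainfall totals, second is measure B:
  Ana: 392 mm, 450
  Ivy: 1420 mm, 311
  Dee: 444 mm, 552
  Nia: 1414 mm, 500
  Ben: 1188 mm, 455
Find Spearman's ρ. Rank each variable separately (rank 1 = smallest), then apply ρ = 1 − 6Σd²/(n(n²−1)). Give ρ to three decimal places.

-0.300

Ranks of variable 1: 1, 5, 2, 4, 3
Ranks of variable 2: 2, 1, 5, 4, 3
d = r₁ − r₂: -1, 4, -3, 0, 0
d²: 1, 16, 9, 0, 0; Σd² = 26
ρ = 1 − 6·26/(5·24) = 1 − 156/120 = -0.300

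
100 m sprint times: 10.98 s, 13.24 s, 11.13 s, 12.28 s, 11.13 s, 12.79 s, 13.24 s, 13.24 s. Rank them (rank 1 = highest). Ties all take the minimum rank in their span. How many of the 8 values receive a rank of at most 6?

7

Sorted (descending): 13.24, 13.24, 13.24, 12.79, 12.28, 11.13, 11.13, 10.98
The 3 values of 13.24 occupy positions 1–3 → each gets rank 1.
The 2 values of 11.13 occupy positions 6–7 → each gets rank 6.
Ranks ≤ 6: {1, 1, 1, 4, 5, 6, 6} → 7 values.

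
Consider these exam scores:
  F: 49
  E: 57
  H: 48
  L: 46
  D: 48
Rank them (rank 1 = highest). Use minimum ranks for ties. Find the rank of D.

3

Sorted (descending): 57, 49, 48, 48, 46
The 2 values of 48 occupy positions 3–4 → each gets rank 3.
D has value 48 → rank 3.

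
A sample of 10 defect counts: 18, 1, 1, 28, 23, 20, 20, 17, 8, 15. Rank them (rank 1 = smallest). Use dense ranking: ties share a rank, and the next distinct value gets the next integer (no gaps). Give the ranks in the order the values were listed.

Sorted (ascending): 1, 1, 8, 15, 17, 18, 20, 20, 23, 28
The 2 values of 1 share dense rank 1.
The 2 values of 20 share dense rank 6.
Remaining distinct values take the next consecutive integers.

5, 1, 1, 8, 7, 6, 6, 4, 2, 3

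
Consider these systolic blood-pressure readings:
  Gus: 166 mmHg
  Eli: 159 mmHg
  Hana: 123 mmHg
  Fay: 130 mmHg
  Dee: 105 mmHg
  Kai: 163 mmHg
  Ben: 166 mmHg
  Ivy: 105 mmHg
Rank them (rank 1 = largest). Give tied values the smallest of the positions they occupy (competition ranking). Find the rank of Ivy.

Sorted (descending): 166, 166, 163, 159, 130, 123, 105, 105
The 2 values of 166 occupy positions 1–2 → each gets rank 1.
The 2 values of 105 occupy positions 7–8 → each gets rank 7.
Ivy has value 105 mmHg → rank 7.

7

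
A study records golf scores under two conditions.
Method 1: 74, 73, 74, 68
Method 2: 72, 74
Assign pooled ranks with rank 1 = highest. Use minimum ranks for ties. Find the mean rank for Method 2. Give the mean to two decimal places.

Sorted (descending): 74, 74, 74, 73, 72, 68
The 3 values of 74 occupy positions 1–3 → each gets rank 1.
Method 2 values → pooled ranks: 72→5, 74→1
Mean rank = (5 + 1) / 2 = 3.00

3.00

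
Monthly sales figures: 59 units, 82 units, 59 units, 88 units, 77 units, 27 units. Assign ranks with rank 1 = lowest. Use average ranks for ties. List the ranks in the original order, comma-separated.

Sorted (ascending): 27, 59, 59, 77, 82, 88
The 2 values of 59 occupy positions 2–3 → average rank (2+3)/2 = 2.5.

2.5, 5, 2.5, 6, 4, 1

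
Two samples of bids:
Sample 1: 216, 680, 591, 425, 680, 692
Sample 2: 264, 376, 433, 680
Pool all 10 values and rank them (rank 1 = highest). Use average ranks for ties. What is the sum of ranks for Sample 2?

26

Sorted (descending): 692, 680, 680, 680, 591, 433, 425, 376, 264, 216
The 3 values of 680 occupy positions 2–4 → average rank 3.
Sample 2 values → pooled ranks: 264→9, 376→8, 433→6, 680→3
Rank sum = 9 + 8 + 6 + 3 = 26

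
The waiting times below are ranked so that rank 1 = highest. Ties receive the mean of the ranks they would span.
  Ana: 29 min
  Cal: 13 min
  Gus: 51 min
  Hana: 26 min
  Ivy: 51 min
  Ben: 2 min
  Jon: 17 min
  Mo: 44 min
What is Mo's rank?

3

Sorted (descending): 51, 51, 44, 29, 26, 17, 13, 2
The 2 values of 51 occupy positions 1–2 → average rank (1+2)/2 = 1.5.
Mo has value 44 min → rank 3.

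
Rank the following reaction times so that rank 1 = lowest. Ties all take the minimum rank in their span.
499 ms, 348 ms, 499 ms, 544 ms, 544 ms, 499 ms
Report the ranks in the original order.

Sorted (ascending): 348, 499, 499, 499, 544, 544
The 3 values of 499 occupy positions 2–4 → each gets rank 2.
The 2 values of 544 occupy positions 5–6 → each gets rank 5.

2, 1, 2, 5, 5, 2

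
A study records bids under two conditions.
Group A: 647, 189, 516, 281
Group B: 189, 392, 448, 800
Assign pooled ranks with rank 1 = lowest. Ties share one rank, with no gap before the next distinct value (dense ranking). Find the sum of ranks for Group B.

Sorted (ascending): 189, 189, 281, 392, 448, 516, 647, 800
The 2 values of 189 share dense rank 1.
Remaining distinct values take the next consecutive integers.
Group B values → pooled ranks: 189→1, 392→3, 448→4, 800→7
Rank sum = 1 + 3 + 4 + 7 = 15

15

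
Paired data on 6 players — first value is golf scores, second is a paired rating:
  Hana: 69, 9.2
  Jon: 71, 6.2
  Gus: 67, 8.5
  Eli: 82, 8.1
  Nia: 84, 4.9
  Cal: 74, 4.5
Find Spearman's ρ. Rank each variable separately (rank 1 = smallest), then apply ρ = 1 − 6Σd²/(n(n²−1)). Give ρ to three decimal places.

-0.657

Ranks of variable 1: 2, 3, 1, 5, 6, 4
Ranks of variable 2: 6, 3, 5, 4, 2, 1
d = r₁ − r₂: -4, 0, -4, 1, 4, 3
d²: 16, 0, 16, 1, 16, 9; Σd² = 58
ρ = 1 − 6·58/(6·35) = 1 − 348/210 = -0.657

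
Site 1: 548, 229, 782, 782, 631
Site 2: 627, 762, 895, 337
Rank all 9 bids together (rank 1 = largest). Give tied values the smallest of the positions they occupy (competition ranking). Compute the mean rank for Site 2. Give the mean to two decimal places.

4.75

Sorted (descending): 895, 782, 782, 762, 631, 627, 548, 337, 229
The 2 values of 782 occupy positions 2–3 → each gets rank 2.
Site 2 values → pooled ranks: 627→6, 762→4, 895→1, 337→8
Mean rank = (6 + 4 + 1 + 8) / 4 = 4.75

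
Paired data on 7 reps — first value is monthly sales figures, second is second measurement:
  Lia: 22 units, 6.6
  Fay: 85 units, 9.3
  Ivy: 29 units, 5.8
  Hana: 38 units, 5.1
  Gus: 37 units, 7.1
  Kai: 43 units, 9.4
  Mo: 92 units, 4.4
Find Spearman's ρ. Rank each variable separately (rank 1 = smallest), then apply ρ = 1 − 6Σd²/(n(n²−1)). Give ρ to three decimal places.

Ranks of variable 1: 1, 6, 2, 4, 3, 5, 7
Ranks of variable 2: 4, 6, 3, 2, 5, 7, 1
d = r₁ − r₂: -3, 0, -1, 2, -2, -2, 6
d²: 9, 0, 1, 4, 4, 4, 36; Σd² = 58
ρ = 1 − 6·58/(7·48) = 1 − 348/336 = -0.036

-0.036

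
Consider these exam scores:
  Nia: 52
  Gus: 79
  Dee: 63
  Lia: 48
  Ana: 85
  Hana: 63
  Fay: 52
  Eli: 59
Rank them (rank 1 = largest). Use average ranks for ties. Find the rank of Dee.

3.5

Sorted (descending): 85, 79, 63, 63, 59, 52, 52, 48
The 2 values of 63 occupy positions 3–4 → average rank (3+4)/2 = 3.5.
The 2 values of 52 occupy positions 6–7 → average rank (6+7)/2 = 6.5.
Dee has value 63 → rank 3.5.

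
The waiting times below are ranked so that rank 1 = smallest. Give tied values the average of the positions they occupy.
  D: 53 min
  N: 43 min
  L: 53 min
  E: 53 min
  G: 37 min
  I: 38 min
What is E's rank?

Sorted (ascending): 37, 38, 43, 53, 53, 53
The 3 values of 53 occupy positions 4–6 → average rank 5.
E has value 53 min → rank 5.

5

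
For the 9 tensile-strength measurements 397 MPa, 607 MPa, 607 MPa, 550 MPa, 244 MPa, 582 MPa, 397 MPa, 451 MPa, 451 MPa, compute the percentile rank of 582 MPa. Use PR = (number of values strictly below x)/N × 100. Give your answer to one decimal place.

N = 9.
Strictly below 582: 6. Equal to 582: 1.
PR = 6/9 × 100 = 66.7

66.7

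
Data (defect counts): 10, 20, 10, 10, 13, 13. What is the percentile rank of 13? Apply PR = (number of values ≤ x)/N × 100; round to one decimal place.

N = 6.
Strictly below 13: 3. Equal to 13: 2.
PR = 5/6 × 100 = 83.3

83.3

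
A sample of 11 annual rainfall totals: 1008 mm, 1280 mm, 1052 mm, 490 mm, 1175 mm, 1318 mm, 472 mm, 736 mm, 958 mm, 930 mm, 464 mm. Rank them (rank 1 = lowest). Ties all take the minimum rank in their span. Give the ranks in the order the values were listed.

Sorted (ascending): 464, 472, 490, 736, 930, 958, 1008, 1052, 1175, 1280, 1318
No ties — each value takes its position as its rank.

7, 10, 8, 3, 9, 11, 2, 4, 6, 5, 1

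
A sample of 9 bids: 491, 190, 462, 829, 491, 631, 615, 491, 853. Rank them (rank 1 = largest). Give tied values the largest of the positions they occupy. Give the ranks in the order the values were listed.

Sorted (descending): 853, 829, 631, 615, 491, 491, 491, 462, 190
The 3 values of 491 occupy positions 5–7 → each gets rank 7.

7, 9, 8, 2, 7, 3, 4, 7, 1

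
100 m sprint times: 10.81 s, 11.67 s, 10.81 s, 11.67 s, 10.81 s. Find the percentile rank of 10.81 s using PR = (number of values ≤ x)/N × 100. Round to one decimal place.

N = 5.
Strictly below 10.81: 0. Equal to 10.81: 3.
PR = 3/5 × 100 = 60.0

60.0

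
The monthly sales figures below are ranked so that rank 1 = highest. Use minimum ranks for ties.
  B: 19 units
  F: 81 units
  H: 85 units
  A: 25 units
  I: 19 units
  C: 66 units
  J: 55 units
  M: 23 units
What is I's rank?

Sorted (descending): 85, 81, 66, 55, 25, 23, 19, 19
The 2 values of 19 occupy positions 7–8 → each gets rank 7.
I has value 19 units → rank 7.

7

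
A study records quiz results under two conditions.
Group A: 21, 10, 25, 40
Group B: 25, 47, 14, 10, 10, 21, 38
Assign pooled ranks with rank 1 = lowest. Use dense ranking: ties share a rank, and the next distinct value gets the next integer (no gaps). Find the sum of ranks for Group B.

Sorted (ascending): 10, 10, 10, 14, 21, 21, 25, 25, 38, 40, 47
The 3 values of 10 share dense rank 1.
The 2 values of 21 share dense rank 3.
The 2 values of 25 share dense rank 4.
Remaining distinct values take the next consecutive integers.
Group B values → pooled ranks: 25→4, 47→7, 14→2, 10→1, 10→1, 21→3, 38→5
Rank sum = 4 + 7 + 2 + 1 + 1 + 3 + 5 = 23

23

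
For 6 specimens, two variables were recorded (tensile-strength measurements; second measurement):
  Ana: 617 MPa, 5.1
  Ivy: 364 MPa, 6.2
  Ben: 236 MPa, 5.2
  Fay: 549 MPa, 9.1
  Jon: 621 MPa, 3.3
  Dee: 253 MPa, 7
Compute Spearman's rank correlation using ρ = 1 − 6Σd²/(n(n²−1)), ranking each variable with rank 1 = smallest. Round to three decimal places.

Ranks of variable 1: 5, 3, 1, 4, 6, 2
Ranks of variable 2: 2, 4, 3, 6, 1, 5
d = r₁ − r₂: 3, -1, -2, -2, 5, -3
d²: 9, 1, 4, 4, 25, 9; Σd² = 52
ρ = 1 − 6·52/(6·35) = 1 − 312/210 = -0.486

-0.486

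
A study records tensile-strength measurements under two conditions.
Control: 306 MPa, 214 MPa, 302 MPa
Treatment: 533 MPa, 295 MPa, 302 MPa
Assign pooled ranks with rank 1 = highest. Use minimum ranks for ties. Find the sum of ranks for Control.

Sorted (descending): 533, 306, 302, 302, 295, 214
The 2 values of 302 occupy positions 3–4 → each gets rank 3.
Control values → pooled ranks: 306→2, 214→6, 302→3
Rank sum = 2 + 6 + 3 = 11

11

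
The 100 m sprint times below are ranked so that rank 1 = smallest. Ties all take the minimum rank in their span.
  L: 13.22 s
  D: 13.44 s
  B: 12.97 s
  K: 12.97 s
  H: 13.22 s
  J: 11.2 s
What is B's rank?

Sorted (ascending): 11.2, 12.97, 12.97, 13.22, 13.22, 13.44
The 2 values of 12.97 occupy positions 2–3 → each gets rank 2.
The 2 values of 13.22 occupy positions 4–5 → each gets rank 4.
B has value 12.97 s → rank 2.

2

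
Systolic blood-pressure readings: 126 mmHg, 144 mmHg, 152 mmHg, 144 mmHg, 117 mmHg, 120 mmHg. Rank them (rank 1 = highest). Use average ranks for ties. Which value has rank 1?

Sorted (descending): 152, 144, 144, 126, 120, 117
The 2 values of 144 occupy positions 2–3 → average rank (2+3)/2 = 2.5.
Rank 1 → value 152.

152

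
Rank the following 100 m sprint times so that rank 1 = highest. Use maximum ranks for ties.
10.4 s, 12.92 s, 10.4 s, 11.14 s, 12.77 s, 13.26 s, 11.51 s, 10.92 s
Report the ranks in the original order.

Sorted (descending): 13.26, 12.92, 12.77, 11.51, 11.14, 10.92, 10.4, 10.4
The 2 values of 10.4 occupy positions 7–8 → each gets rank 8.

8, 2, 8, 5, 3, 1, 4, 6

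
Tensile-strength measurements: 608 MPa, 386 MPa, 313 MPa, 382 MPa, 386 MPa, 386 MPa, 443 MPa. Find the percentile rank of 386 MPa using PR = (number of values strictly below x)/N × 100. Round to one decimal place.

N = 7.
Strictly below 386: 2. Equal to 386: 3.
PR = 2/7 × 100 = 28.6

28.6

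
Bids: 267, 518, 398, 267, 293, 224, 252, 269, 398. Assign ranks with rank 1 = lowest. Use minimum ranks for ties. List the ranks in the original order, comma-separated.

3, 9, 7, 3, 6, 1, 2, 5, 7

Sorted (ascending): 224, 252, 267, 267, 269, 293, 398, 398, 518
The 2 values of 267 occupy positions 3–4 → each gets rank 3.
The 2 values of 398 occupy positions 7–8 → each gets rank 7.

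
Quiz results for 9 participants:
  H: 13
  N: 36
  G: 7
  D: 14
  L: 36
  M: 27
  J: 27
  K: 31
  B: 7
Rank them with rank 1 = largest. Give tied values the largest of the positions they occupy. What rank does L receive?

Sorted (descending): 36, 36, 31, 27, 27, 14, 13, 7, 7
The 2 values of 36 occupy positions 1–2 → each gets rank 2.
The 2 values of 27 occupy positions 4–5 → each gets rank 5.
The 2 values of 7 occupy positions 8–9 → each gets rank 9.
L has value 36 → rank 2.

2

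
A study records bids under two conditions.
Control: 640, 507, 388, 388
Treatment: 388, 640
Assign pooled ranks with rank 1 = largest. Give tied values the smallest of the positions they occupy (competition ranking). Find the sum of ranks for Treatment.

Sorted (descending): 640, 640, 507, 388, 388, 388
The 2 values of 640 occupy positions 1–2 → each gets rank 1.
The 3 values of 388 occupy positions 4–6 → each gets rank 4.
Treatment values → pooled ranks: 388→4, 640→1
Rank sum = 4 + 1 = 5

5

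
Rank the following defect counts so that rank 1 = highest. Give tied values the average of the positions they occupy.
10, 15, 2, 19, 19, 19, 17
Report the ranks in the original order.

Sorted (descending): 19, 19, 19, 17, 15, 10, 2
The 3 values of 19 occupy positions 1–3 → average rank 2.

6, 5, 7, 2, 2, 2, 4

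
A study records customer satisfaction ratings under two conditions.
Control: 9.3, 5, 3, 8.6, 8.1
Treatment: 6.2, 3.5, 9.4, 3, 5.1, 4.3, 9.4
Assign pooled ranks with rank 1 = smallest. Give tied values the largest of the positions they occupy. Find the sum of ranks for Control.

34

Sorted (ascending): 3, 3, 3.5, 4.3, 5, 5.1, 6.2, 8.1, 8.6, 9.3, 9.4, 9.4
The 2 values of 3 occupy positions 1–2 → each gets rank 2.
The 2 values of 9.4 occupy positions 11–12 → each gets rank 12.
Control values → pooled ranks: 9.3→10, 5→5, 3→2, 8.6→9, 8.1→8
Rank sum = 10 + 5 + 2 + 9 + 8 = 34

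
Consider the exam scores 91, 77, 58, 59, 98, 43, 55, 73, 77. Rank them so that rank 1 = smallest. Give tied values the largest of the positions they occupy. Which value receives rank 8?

Sorted (ascending): 43, 55, 58, 59, 73, 77, 77, 91, 98
The 2 values of 77 occupy positions 6–7 → each gets rank 7.
Rank 8 → value 91.

91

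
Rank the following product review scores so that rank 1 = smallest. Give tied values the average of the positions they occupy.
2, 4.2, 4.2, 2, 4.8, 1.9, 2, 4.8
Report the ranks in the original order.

3, 5.5, 5.5, 3, 7.5, 1, 3, 7.5

Sorted (ascending): 1.9, 2, 2, 2, 4.2, 4.2, 4.8, 4.8
The 3 values of 2 occupy positions 2–4 → average rank 3.
The 2 values of 4.2 occupy positions 5–6 → average rank (5+6)/2 = 5.5.
The 2 values of 4.8 occupy positions 7–8 → average rank (7+8)/2 = 7.5.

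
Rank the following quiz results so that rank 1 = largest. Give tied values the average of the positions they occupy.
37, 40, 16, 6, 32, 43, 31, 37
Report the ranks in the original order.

Sorted (descending): 43, 40, 37, 37, 32, 31, 16, 6
The 2 values of 37 occupy positions 3–4 → average rank (3+4)/2 = 3.5.

3.5, 2, 7, 8, 5, 1, 6, 3.5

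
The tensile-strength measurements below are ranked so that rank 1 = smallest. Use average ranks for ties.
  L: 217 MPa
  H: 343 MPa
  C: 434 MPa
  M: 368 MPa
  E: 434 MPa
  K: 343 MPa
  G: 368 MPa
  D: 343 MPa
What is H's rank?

3

Sorted (ascending): 217, 343, 343, 343, 368, 368, 434, 434
The 3 values of 343 occupy positions 2–4 → average rank 3.
The 2 values of 368 occupy positions 5–6 → average rank (5+6)/2 = 5.5.
The 2 values of 434 occupy positions 7–8 → average rank (7+8)/2 = 7.5.
H has value 343 MPa → rank 3.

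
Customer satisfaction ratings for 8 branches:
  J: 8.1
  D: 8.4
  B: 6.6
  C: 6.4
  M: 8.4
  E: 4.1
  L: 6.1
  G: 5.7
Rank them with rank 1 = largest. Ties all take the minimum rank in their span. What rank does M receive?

1

Sorted (descending): 8.4, 8.4, 8.1, 6.6, 6.4, 6.1, 5.7, 4.1
The 2 values of 8.4 occupy positions 1–2 → each gets rank 1.
M has value 8.4 → rank 1.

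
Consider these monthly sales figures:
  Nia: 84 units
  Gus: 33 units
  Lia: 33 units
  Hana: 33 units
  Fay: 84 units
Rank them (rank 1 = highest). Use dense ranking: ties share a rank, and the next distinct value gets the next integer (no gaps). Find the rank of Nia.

1

Sorted (descending): 84, 84, 33, 33, 33
The 2 values of 84 share dense rank 1.
The 3 values of 33 share dense rank 2.
Nia has value 84 units → rank 1.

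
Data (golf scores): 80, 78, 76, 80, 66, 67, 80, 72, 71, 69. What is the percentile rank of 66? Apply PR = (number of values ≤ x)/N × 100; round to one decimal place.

10.0

N = 10.
Strictly below 66: 0. Equal to 66: 1.
PR = 1/10 × 100 = 10.0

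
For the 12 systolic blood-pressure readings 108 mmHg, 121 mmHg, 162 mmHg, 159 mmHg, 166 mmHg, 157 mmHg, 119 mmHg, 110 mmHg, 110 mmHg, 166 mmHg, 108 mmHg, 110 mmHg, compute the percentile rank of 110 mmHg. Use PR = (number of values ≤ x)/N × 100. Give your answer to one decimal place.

41.7

N = 12.
Strictly below 110: 2. Equal to 110: 3.
PR = 5/12 × 100 = 41.7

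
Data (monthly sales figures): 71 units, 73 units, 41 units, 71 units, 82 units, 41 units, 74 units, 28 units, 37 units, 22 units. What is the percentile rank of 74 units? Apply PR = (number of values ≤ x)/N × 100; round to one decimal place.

90.0

N = 10.
Strictly below 74: 8. Equal to 74: 1.
PR = 9/10 × 100 = 90.0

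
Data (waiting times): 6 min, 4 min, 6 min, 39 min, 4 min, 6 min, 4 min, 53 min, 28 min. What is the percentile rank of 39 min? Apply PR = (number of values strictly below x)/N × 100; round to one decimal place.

N = 9.
Strictly below 39: 7. Equal to 39: 1.
PR = 7/9 × 100 = 77.8

77.8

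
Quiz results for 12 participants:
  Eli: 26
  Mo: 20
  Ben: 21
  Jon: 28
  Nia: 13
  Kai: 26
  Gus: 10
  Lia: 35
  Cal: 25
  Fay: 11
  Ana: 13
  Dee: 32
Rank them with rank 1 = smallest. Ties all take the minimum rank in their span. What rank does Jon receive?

Sorted (ascending): 10, 11, 13, 13, 20, 21, 25, 26, 26, 28, 32, 35
The 2 values of 13 occupy positions 3–4 → each gets rank 3.
The 2 values of 26 occupy positions 8–9 → each gets rank 8.
Jon has value 28 → rank 10.

10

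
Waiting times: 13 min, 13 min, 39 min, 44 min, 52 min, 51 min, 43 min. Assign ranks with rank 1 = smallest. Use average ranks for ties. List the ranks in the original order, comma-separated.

Sorted (ascending): 13, 13, 39, 43, 44, 51, 52
The 2 values of 13 occupy positions 1–2 → average rank (1+2)/2 = 1.5.

1.5, 1.5, 3, 5, 7, 6, 4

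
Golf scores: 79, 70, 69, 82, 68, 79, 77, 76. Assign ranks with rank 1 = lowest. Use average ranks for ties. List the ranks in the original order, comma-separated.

Sorted (ascending): 68, 69, 70, 76, 77, 79, 79, 82
The 2 values of 79 occupy positions 6–7 → average rank (6+7)/2 = 6.5.

6.5, 3, 2, 8, 1, 6.5, 5, 4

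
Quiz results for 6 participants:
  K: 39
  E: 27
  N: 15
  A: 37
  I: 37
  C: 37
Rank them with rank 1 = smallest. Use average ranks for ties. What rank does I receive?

4

Sorted (ascending): 15, 27, 37, 37, 37, 39
The 3 values of 37 occupy positions 3–5 → average rank 4.
I has value 37 → rank 4.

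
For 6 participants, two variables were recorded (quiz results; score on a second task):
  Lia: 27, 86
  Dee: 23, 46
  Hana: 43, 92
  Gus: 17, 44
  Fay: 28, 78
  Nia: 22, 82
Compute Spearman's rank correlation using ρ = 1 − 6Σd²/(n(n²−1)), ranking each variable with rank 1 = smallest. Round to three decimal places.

Ranks of variable 1: 4, 3, 6, 1, 5, 2
Ranks of variable 2: 5, 2, 6, 1, 3, 4
d = r₁ − r₂: -1, 1, 0, 0, 2, -2
d²: 1, 1, 0, 0, 4, 4; Σd² = 10
ρ = 1 − 6·10/(6·35) = 1 − 60/210 = 0.714

0.714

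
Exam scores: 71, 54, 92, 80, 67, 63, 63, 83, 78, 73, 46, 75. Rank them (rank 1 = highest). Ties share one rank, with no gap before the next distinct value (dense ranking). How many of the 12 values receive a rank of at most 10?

Sorted (descending): 92, 83, 80, 78, 75, 73, 71, 67, 63, 63, 54, 46
The 2 values of 63 share dense rank 9.
Remaining distinct values take the next consecutive integers.
Ranks ≤ 10: {1, 2, 3, 4, 5, 6, 7, 8, 9, 9, 10} → 11 values.

11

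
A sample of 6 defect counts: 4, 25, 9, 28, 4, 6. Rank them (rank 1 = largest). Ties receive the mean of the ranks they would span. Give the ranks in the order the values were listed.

Sorted (descending): 28, 25, 9, 6, 4, 4
The 2 values of 4 occupy positions 5–6 → average rank (5+6)/2 = 5.5.

5.5, 2, 3, 1, 5.5, 4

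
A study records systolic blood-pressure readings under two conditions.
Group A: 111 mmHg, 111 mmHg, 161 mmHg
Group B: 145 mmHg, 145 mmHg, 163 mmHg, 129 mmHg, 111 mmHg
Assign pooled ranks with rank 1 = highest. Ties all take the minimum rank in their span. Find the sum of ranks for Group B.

18

Sorted (descending): 163, 161, 145, 145, 129, 111, 111, 111
The 2 values of 145 occupy positions 3–4 → each gets rank 3.
The 3 values of 111 occupy positions 6–8 → each gets rank 6.
Group B values → pooled ranks: 145→3, 145→3, 163→1, 129→5, 111→6
Rank sum = 3 + 3 + 1 + 5 + 6 = 18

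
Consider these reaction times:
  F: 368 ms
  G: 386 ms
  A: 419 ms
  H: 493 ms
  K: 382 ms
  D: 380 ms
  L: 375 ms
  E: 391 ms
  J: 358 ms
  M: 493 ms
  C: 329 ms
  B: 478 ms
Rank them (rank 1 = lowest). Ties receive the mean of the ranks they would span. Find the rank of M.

11.5

Sorted (ascending): 329, 358, 368, 375, 380, 382, 386, 391, 419, 478, 493, 493
The 2 values of 493 occupy positions 11–12 → average rank (11+12)/2 = 11.5.
M has value 493 ms → rank 11.5.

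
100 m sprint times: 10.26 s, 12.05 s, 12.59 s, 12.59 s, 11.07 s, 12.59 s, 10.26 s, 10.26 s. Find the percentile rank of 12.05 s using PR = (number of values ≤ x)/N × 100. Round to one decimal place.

N = 8.
Strictly below 12.05: 4. Equal to 12.05: 1.
PR = 5/8 × 100 = 62.5

62.5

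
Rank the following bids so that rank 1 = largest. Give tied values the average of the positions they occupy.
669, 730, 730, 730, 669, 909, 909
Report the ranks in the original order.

6.5, 4, 4, 4, 6.5, 1.5, 1.5

Sorted (descending): 909, 909, 730, 730, 730, 669, 669
The 2 values of 909 occupy positions 1–2 → average rank (1+2)/2 = 1.5.
The 3 values of 730 occupy positions 3–5 → average rank 4.
The 2 values of 669 occupy positions 6–7 → average rank (6+7)/2 = 6.5.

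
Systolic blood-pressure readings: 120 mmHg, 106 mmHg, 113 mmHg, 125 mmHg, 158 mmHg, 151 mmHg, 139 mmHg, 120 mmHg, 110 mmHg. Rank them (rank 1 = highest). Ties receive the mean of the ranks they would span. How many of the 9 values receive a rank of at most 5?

Sorted (descending): 158, 151, 139, 125, 120, 120, 113, 110, 106
The 2 values of 120 occupy positions 5–6 → average rank (5+6)/2 = 5.5.
Ranks ≤ 5: {1, 2, 3, 4} → 4 values.

4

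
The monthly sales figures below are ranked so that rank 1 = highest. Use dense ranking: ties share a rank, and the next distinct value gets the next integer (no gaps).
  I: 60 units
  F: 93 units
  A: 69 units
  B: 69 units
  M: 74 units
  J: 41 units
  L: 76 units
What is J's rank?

6

Sorted (descending): 93, 76, 74, 69, 69, 60, 41
The 2 values of 69 share dense rank 4.
Remaining distinct values take the next consecutive integers.
J has value 41 units → rank 6.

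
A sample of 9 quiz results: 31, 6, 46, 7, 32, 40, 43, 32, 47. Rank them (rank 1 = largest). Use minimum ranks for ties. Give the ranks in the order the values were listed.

Sorted (descending): 47, 46, 43, 40, 32, 32, 31, 7, 6
The 2 values of 32 occupy positions 5–6 → each gets rank 5.

7, 9, 2, 8, 5, 4, 3, 5, 1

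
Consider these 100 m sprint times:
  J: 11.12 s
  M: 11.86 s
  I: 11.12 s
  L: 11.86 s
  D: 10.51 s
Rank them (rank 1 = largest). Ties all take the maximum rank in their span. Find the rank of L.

Sorted (descending): 11.86, 11.86, 11.12, 11.12, 10.51
The 2 values of 11.86 occupy positions 1–2 → each gets rank 2.
The 2 values of 11.12 occupy positions 3–4 → each gets rank 4.
L has value 11.86 s → rank 2.

2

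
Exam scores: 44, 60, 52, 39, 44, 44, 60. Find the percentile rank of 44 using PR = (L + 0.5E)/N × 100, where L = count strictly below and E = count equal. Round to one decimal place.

35.7

N = 7.
Strictly below 44: 1. Equal to 44: 3.
PR = (1 + 0.5·3)/7 × 100 = 35.7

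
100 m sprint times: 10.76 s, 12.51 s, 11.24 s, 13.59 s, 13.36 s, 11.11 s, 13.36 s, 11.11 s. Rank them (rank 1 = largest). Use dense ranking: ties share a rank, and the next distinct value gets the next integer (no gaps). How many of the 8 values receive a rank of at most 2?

Sorted (descending): 13.59, 13.36, 13.36, 12.51, 11.24, 11.11, 11.11, 10.76
The 2 values of 13.36 share dense rank 2.
The 2 values of 11.11 share dense rank 5.
Remaining distinct values take the next consecutive integers.
Ranks ≤ 2: {1, 2, 2} → 3 values.

3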